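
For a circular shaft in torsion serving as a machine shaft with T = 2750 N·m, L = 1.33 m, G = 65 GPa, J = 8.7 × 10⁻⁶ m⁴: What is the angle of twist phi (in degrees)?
Model: a circular shaft in torsion, so phi = (T·L) / (G·J).
Convert to SI units:
  G = 65 GPa = 6.5 × 10¹⁰ Pa
Substitute:
  phi = (2750 × 1.33) / ((6.5 × 10¹⁰) × (8.7 × 10⁻⁶))
  phi = 0.006468 rad
Convert to degrees: phi = 0.006468 × 180/π = 0.3706°
Final answer: phi = 0.3706°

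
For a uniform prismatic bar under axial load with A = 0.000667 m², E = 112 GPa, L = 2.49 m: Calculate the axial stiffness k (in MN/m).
Model: a uniform prismatic bar under axial load, so k = (A·E) / L.
Convert to SI units:
  E = 112 GPa = 1.12 × 10¹¹ Pa
Substitute:
  k = (0.000667 × (1.12 × 10¹¹)) / 2.49
  k = 3 × 10⁷ N/m
Convert: k = 3 × 10⁷ N/m = 30 MN/m
Final answer: k = 30 MN/m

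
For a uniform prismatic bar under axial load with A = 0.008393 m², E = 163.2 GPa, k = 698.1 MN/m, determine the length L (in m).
Model: a uniform prismatic bar under axial load, so k = (A·E) / L.
Solve for L: L = (A·E) / k.
Convert to SI units:
  E = 163.2 GPa = 1.632 × 10¹¹ Pa
  k = 698.1 MN/m = 6.981 × 10⁸ N/m
Substitute:
  L = (0.008393 × (1.632 × 10¹¹)) / (6.981 × 10⁸)
  L = 1.962 m
Final answer: L = 1.962 m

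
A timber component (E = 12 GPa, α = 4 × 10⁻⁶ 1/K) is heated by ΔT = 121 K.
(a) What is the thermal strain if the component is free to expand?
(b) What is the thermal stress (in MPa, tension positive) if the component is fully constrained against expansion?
(a) Free thermal strain ε_th = α·ΔT = (4 × 10⁻⁶) × 121 = 0.000484
(b) Fully constrained, the expansion is suppressed, so σ = -E·α·ΔT. Convert E = 12 GPa = 1.2 × 10¹⁰ Pa.
  σ = -(1.2 × 10¹⁰) × (4 × 10⁻⁶) × 121 = -5.808 × 10⁶ Pa = -5.808 MPa (compressive)
Final answer: (a) ε_th = 0.000484, (b) σ = -5.808 MPa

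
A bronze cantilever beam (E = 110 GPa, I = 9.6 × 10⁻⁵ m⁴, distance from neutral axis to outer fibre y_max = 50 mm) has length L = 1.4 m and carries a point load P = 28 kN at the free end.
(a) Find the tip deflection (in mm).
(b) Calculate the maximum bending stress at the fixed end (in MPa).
(a) Tip deflection of a cantilever with an end point load: δ = P·L^3 / (3·E·I). Convert P = 28 kN = 28000 N, E = 110 GPa = 1.1 × 10¹¹ Pa.
  δ = (28000 × 1.4^3) / (3 × (1.1 × 10¹¹) × (9.6 × 10⁻⁵)) = 0.002425 m = 2.425 mm
(b) Maximum bending moment at the fixed end: M = P·L = 28000 × 1.4 = 39200 N·m. Convert y_max = 50 mm = 0.05 m.
  σ = M·y_max / I = (39200 × 0.05) / (9.6 × 10⁻⁵) = 2.042 × 10⁷ Pa = 20.42 MPa
Final answer: (a) δ = 2.425 mm, (b) σ = 20.42 MPa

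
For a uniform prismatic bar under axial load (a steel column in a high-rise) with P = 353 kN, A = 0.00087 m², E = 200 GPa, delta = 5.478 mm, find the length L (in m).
Model: a uniform prismatic bar under axial load, so delta = (P·L) / (A·E).
Solve for L: L = (delta·A·E) / P.
Convert to SI units:
  P = 353 kN = 353000 N
  E = 200 GPa = 2 × 10¹¹ Pa
  delta = 5.478 mm = 0.005478 m
Substitute:
  L = (0.005478 × 0.00087 × (2 × 10¹¹)) / 353000
  L = 2.7 m
Final answer: L = 2.7 m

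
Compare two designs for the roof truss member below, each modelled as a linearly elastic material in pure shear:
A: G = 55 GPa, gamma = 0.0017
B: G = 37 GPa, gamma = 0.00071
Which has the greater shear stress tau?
Model: a linearly elastic material in pure shear, so tau = G·gamma (SI units).
  A: tau = (5.5 × 10¹⁰) × 0.0017 = 9.35 × 10⁷ Pa = 93.5 MPa
  B: tau = (3.7 × 10¹⁰) × 0.00071 = 2.627 × 10⁷ Pa = 26.27 MPa
93.5 MPa > 26.27 MPa, so A is larger.
Final answer: A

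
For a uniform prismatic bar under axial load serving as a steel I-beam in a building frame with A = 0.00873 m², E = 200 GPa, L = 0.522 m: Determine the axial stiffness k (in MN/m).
Model: a uniform prismatic bar under axial load, so k = (A·E) / L.
Convert to SI units:
  E = 200 GPa = 2 × 10¹¹ Pa
Substitute:
  k = (0.00873 × (2 × 10¹¹)) / 0.522
  k = 3.345 × 10⁹ N/m
Convert: k = 3.345 × 10⁹ N/m = 3345 MN/m
Final answer: k = 3345 MN/m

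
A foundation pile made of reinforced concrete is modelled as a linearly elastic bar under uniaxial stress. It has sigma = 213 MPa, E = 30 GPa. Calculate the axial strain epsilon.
Model: a linearly elastic bar under uniaxial stress, so epsilon = sigma / E.
Convert to SI units:
  sigma = 213 MPa = 2.13 × 10⁸ Pa
  E = 30 GPa = 3 × 10¹⁰ Pa
Substitute:
  epsilon = (2.13 × 10⁸) / (3 × 10¹⁰)
  epsilon = 0.0071
Final answer: epsilon = 0.0071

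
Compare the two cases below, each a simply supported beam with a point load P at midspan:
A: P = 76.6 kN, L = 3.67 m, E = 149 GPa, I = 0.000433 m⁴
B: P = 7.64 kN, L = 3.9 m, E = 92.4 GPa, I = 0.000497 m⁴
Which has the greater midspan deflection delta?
Model: a simply supported beam with a point load P at midspan, so delta = (P·L^3) / (48·E·I) (SI units).
  A: delta = (76600 × 3.67^3) / (48 × (1.49 × 10¹¹) × 0.000433) = 0.001223 m = 1.223 mm
  B: delta = (7640 × 3.9^3) / (48 × (9.24 × 10¹⁰) × 0.000497) = 0.0002056 m = 0.2056 mm
1.223 mm > 0.2056 mm, so A is larger.
Final answer: A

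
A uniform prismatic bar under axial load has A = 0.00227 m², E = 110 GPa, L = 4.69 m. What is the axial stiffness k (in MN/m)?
Model: a uniform prismatic bar under axial load, so k = (A·E) / L.
Convert to SI units:
  E = 110 GPa = 1.1 × 10¹¹ Pa
Substitute:
  k = (0.00227 × (1.1 × 10¹¹)) / 4.69
  k = 5.324 × 10⁷ N/m
Convert: k = 5.324 × 10⁷ N/m = 53.24 MN/m
Final answer: k = 53.24 MN/m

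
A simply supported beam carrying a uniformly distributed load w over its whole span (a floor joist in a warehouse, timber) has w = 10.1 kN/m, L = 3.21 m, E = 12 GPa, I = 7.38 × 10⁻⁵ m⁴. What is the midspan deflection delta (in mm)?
Model: a simply supported beam carrying a uniformly distributed load w over its whole span, so delta = (5·w·L^4) / (384·E·I).
Convert to SI units:
  w = 10.1 kN/m = 10100 N/m
  E = 12 GPa = 1.2 × 10¹⁰ Pa
Substitute:
  delta = (5 × 10100 × 3.21^4) / (384 × (1.2 × 10¹⁰) × (7.38 × 10⁻⁵))
  delta = 0.01577 m
Convert: delta = 0.01577 m = 15.77 mm
Final answer: delta = 15.77 mm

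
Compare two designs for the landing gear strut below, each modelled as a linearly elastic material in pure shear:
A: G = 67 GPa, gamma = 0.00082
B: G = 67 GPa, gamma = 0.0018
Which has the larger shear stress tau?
Model: a linearly elastic material in pure shear, so tau = G·gamma (SI units).
  A: tau = (6.7 × 10¹⁰) × 0.00082 = 5.494 × 10⁷ Pa = 54.94 MPa
  B: tau = (6.7 × 10¹⁰) × 0.0018 = 1.206 × 10⁸ Pa = 120.6 MPa
120.6 MPa > 54.94 MPa, so B is larger.
Final answer: B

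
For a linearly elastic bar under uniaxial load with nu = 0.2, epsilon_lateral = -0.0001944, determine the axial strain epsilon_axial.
Model: a linearly elastic bar under uniaxial load, so epsilon_lateral = -nu·epsilon_axial.
Solve for epsilon_axial: epsilon_axial = -epsilon_lateral / nu.
Substitute:
  epsilon_axial = -(-0.0001944) / 0.2
  epsilon_axial = 0.000972
Final answer: epsilon_axial = 0.000972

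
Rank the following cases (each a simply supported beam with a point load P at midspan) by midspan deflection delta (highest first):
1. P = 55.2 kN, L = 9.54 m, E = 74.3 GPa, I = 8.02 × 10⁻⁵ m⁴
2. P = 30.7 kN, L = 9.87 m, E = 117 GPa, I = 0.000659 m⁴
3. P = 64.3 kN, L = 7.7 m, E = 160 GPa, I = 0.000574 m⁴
Model: a simply supported beam with a point load P at midspan, so delta = (P·L^3) / (48·E·I) (SI units).
  Case 1: delta = (55200 × 9.54^3) / (48 × (7.43 × 10¹⁰) × (8.02 × 10⁻⁵)) = 0.1676 m = 167.6 mm
  Case 2: delta = (30700 × 9.87^3) / (48 × (1.17 × 10¹¹) × 0.000659) = 0.007976 m = 7.976 mm
  Case 3: delta = (64300 × 7.7^3) / (48 × (1.6 × 10¹¹) × 0.000574) = 0.006659 m = 6.659 mm
Ordering: 167.6 mm (case 1) > 7.976 mm (case 2) > 6.659 mm (case 3)
Final answer: 1, 2, 3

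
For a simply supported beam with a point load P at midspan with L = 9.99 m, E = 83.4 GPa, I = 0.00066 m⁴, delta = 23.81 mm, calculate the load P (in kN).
Model: a simply supported beam with a point load P at midspan, so delta = (P·L^3) / (48·E·I).
Solve for P: P = (48·delta·E·I) / L^3.
Convert to SI units:
  E = 83.4 GPa = 8.34 × 10¹⁰ Pa
  delta = 23.81 mm = 0.02381 m
Substitute:
  P = (48 × 0.02381 × (8.34 × 10¹⁰) × 0.00066) / 9.99^3
  P = 63100 N
Convert: P = 63100 N = 63.1 kN
Final answer: P = 63.1 kN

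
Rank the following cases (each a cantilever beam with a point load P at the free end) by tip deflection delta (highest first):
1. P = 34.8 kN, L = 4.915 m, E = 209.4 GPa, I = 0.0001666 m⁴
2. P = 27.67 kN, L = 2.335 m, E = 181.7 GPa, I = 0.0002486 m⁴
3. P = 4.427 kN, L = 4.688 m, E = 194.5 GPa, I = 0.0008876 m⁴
Model: a cantilever beam with a point load P at the free end, so delta = (P·L^3) / (3·E·I) (SI units).
  Case 1: delta = (34800 × 4.915^3) / (3 × (2.094 × 10¹¹) × 0.0001666) = 0.03948 m = 39.48 mm
  Case 2: delta = (27670 × 2.335^3) / (3 × (1.817 × 10¹¹) × 0.0002486) = 0.0026 m = 2.6 mm
  Case 3: delta = (4427 × 4.688^3) / (3 × (1.945 × 10¹¹) × 0.0008876) = 0.0008807 m = 0.8807 mm
Ordering: 39.48 mm (case 1) > 2.6 mm (case 2) > 0.8807 mm (case 3)
Final answer: 1, 2, 3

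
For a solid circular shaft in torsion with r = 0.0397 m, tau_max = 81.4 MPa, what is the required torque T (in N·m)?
Model: a solid circular shaft in torsion, so tau_max = (2·T) / (π·r^3).
Solve for T: T = (π·tau_max·r^3) / 2.
Convert to SI units:
  tau_max = 81.4 MPa = 8.14 × 10⁷ Pa
Substitute:
  T = (π × (8.14 × 10⁷) × 0.0397^3) / 2
  T = 8000 N·m
Final answer: T = 8000 N·m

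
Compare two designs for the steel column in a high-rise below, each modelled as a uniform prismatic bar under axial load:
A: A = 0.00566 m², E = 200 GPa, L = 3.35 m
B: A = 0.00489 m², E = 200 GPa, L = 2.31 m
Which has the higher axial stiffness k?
Model: a uniform prismatic bar under axial load, so k = (A·E) / L (SI units).
  A: k = (0.00566 × (2 × 10¹¹)) / 3.35 = 3.379 × 10⁸ N/m = 337.9 MN/m
  B: k = (0.00489 × (2 × 10¹¹)) / 2.31 = 4.234 × 10⁸ N/m = 423.4 MN/m
423.4 MN/m > 337.9 MN/m, so B is larger.
Final answer: B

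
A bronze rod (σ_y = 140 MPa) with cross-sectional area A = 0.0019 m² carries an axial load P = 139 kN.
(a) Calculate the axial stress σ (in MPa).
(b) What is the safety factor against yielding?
(a) Axial stress σ = P/A. Convert P = 139 kN = 139000 N.
  σ = 139000 / 0.0019 = 7.316 × 10⁷ Pa = 73.16 MPa
(b) Safety factor SF = σ_y/σ = 140 / 73.16 = 1.914
Final answer: (a) σ = 73.16 MPa, (b) SF = 1.914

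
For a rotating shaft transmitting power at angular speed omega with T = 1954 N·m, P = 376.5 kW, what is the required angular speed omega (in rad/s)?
Model: a rotating shaft transmitting power at angular speed omega, so P = T·omega.
Solve for omega: omega = P / T.
Convert to SI units:
  P = 376.5 kW = 376500 W
Substitute:
  omega = 376500 / 1954
  omega = 192.7 rad/s
Final answer: omega = 192.7 rad/s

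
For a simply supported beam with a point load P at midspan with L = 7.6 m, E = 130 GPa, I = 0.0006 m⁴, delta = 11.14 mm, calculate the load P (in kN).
Model: a simply supported beam with a point load P at midspan, so delta = (P·L^3) / (48·E·I).
Solve for P: P = (48·delta·E·I) / L^3.
Convert to SI units:
  E = 130 GPa = 1.3 × 10¹¹ Pa
  delta = 11.14 mm = 0.01114 m
Substitute:
  P = (48 × 0.01114 × (1.3 × 10¹¹) × 0.0006) / 7.6^3
  P = 95010 N
Convert: P = 95010 N = 95.01 kN
Final answer: P = 95.01 kN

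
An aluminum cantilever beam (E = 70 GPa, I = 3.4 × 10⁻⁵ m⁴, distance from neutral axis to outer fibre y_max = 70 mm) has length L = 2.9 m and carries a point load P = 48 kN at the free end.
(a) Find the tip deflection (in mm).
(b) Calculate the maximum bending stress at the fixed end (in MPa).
(a) Tip deflection of a cantilever with an end point load: δ = P·L^3 / (3·E·I). Convert P = 48 kN = 48000 N, E = 70 GPa = 7 × 10¹⁰ Pa.
  δ = (48000 × 2.9^3) / (3 × (7 × 10¹⁰) × (3.4 × 10⁻⁵)) = 0.164 m = 164 mm
(b) Maximum bending moment at the fixed end: M = P·L = 48000 × 2.9 = 139200 N·m. Convert y_max = 70 mm = 0.07 m.
  σ = M·y_max / I = (139200 × 0.07) / (3.4 × 10⁻⁵) = 2.866 × 10⁸ Pa = 286.6 MPa
Final answer: (a) δ = 164 mm, (b) σ = 286.6 MPa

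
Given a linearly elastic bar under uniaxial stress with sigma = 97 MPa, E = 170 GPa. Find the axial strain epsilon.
Model: a linearly elastic bar under uniaxial stress, so epsilon = sigma / E.
Convert to SI units:
  sigma = 97 MPa = 9.7 × 10⁷ Pa
  E = 170 GPa = 1.7 × 10¹¹ Pa
Substitute:
  epsilon = (9.7 × 10⁷) / (1.7 × 10¹¹)
  epsilon = 0.0005706
Final answer: epsilon = 0.0005706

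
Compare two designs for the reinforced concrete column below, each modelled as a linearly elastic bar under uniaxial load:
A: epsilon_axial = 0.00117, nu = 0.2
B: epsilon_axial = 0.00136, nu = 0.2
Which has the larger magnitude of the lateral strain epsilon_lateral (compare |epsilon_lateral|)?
Model: a linearly elastic bar under uniaxial load, so epsilon_lateral = -nu·epsilon_axial (SI units).
  A: epsilon_lateral = -(0.2 × 0.00117) = -0.000234
  B: epsilon_lateral = -(0.2 × 0.00136) = -0.000272
|epsilon_lateral|: A = 0.000234, B = 0.000272, so B is larger in magnitude.
Final answer: B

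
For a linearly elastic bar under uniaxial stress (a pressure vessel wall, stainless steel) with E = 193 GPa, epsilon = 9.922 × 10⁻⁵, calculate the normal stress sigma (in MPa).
Model: a linearly elastic bar under uniaxial stress, so epsilon = sigma / E.
Solve for sigma: sigma = epsilon·E.
Convert to SI units:
  E = 193 GPa = 1.93 × 10¹¹ Pa
Substitute:
  sigma = (9.922 × 10⁻⁵) × (1.93 × 10¹¹)
  sigma = 1.915 × 10⁷ Pa
Convert: sigma = 1.915 × 10⁷ Pa = 19.15 MPa
Final answer: sigma = 19.15 MPa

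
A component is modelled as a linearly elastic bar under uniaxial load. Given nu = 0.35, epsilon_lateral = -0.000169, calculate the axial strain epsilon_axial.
Model: a linearly elastic bar under uniaxial load, so epsilon_lateral = -nu·epsilon_axial.
Solve for epsilon_axial: epsilon_axial = -epsilon_lateral / nu.
Substitute:
  epsilon_axial = -(-0.000169) / 0.35
  epsilon_axial = 0.0004829
Final answer: epsilon_axial = 0.0004829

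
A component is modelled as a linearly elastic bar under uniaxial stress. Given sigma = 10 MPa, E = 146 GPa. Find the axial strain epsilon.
Model: a linearly elastic bar under uniaxial stress, so epsilon = sigma / E.
Convert to SI units:
  sigma = 10 MPa = 1 × 10⁷ Pa
  E = 146 GPa = 1.46 × 10¹¹ Pa
Substitute:
  epsilon = (1 × 10⁷) / (1.46 × 10¹¹)
  epsilon = 6.849 × 10⁻⁵
Final answer: epsilon = 6.849 × 10⁻⁵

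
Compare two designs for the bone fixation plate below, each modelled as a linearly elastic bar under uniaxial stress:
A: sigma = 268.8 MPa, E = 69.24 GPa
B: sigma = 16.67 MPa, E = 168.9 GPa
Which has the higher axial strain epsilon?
Model: a linearly elastic bar under uniaxial stress, so epsilon = sigma / E (SI units).
  A: epsilon = (2.688 × 10⁸) / (6.924 × 10¹⁰) = 0.003882
  B: epsilon = (1.667 × 10⁷) / (1.689 × 10¹¹) = 9.87 × 10⁻⁵
0.003882 > 9.87 × 10⁻⁵, so A is larger.
Final answer: A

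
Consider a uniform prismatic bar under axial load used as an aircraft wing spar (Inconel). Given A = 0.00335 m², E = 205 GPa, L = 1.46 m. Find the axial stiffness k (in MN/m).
Model: a uniform prismatic bar under axial load, so k = (A·E) / L.
Convert to SI units:
  E = 205 GPa = 2.05 × 10¹¹ Pa
Substitute:
  k = (0.00335 × (2.05 × 10¹¹)) / 1.46
  k = 4.704 × 10⁸ N/m
Convert: k = 4.704 × 10⁸ N/m = 470.4 MN/m
Final answer: k = 470.4 MN/m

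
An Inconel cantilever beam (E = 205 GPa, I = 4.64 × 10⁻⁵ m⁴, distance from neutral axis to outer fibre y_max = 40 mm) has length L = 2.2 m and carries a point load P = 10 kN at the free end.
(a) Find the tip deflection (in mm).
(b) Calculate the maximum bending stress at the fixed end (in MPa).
(a) Tip deflection of a cantilever with an end point load: δ = P·L^3 / (3·E·I). Convert P = 10 kN = 10000 N, E = 205 GPa = 2.05 × 10¹¹ Pa.
  δ = (10000 × 2.2^3) / (3 × (2.05 × 10¹¹) × (4.64 × 10⁻⁵)) = 0.003731 m = 3.731 mm
(b) Maximum bending moment at the fixed end: M = P·L = 10000 × 2.2 = 22000 N·m. Convert y_max = 40 mm = 0.04 m.
  σ = M·y_max / I = (22000 × 0.04) / (4.64 × 10⁻⁵) = 1.897 × 10⁷ Pa = 18.97 MPa
Final answer: (a) δ = 3.731 mm, (b) σ = 18.97 MPa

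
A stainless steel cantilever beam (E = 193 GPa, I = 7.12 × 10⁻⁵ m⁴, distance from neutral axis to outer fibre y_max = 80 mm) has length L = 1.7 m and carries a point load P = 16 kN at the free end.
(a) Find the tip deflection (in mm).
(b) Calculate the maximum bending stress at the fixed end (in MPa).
(a) Tip deflection of a cantilever with an end point load: δ = P·L^3 / (3·E·I). Convert P = 16 kN = 16000 N, E = 193 GPa = 1.93 × 10¹¹ Pa.
  δ = (16000 × 1.7^3) / (3 × (1.93 × 10¹¹) × (7.12 × 10⁻⁵)) = 0.001907 m = 1.907 mm
(b) Maximum bending moment at the fixed end: M = P·L = 16000 × 1.7 = 27200 N·m. Convert y_max = 80 mm = 0.08 m.
  σ = M·y_max / I = (27200 × 0.08) / (7.12 × 10⁻⁵) = 3.056 × 10⁷ Pa = 30.56 MPa
Final answer: (a) δ = 1.907 mm, (b) σ = 30.56 MPa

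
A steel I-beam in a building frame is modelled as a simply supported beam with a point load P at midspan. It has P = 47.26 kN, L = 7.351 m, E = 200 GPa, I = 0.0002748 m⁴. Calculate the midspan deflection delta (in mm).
Model: a simply supported beam with a point load P at midspan, so delta = (P·L^3) / (48·E·I).
Convert to SI units:
  P = 47.26 kN = 47260 N
  E = 200 GPa = 2 × 10¹¹ Pa
Substitute:
  delta = (47260 × 7.351^3) / (48 × (2 × 10¹¹) × 0.0002748)
  delta = 0.007116 m
Convert: delta = 0.007116 m = 7.116 mm
Final answer: delta = 7.116 mm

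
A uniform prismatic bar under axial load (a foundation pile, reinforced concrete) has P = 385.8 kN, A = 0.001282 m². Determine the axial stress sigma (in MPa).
Model: a uniform prismatic bar under axial load, so sigma = P / A.
Convert to SI units:
  P = 385.8 kN = 385800 N
Substitute:
  sigma = 385800 / 0.001282
  sigma = 3.009 × 10⁸ Pa
Convert: sigma = 3.009 × 10⁸ Pa = 300.9 MPa
Final answer: sigma = 300.9 MPa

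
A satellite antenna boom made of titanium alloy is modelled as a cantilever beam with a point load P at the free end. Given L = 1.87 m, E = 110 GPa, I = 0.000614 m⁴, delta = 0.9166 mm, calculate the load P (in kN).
Model: a cantilever beam with a point load P at the free end, so delta = (P·L^3) / (3·E·I).
Solve for P: P = (3·delta·E·I) / L^3.
Convert to SI units:
  E = 110 GPa = 1.1 × 10¹¹ Pa
  delta = 0.9166 mm = 0.0009166 m
Substitute:
  P = (3 × 0.0009166 × (1.1 × 10¹¹) × 0.000614) / 1.87^3
  P = 28400 N
Convert: P = 28400 N = 28.4 kN
Final answer: P = 28.4 kN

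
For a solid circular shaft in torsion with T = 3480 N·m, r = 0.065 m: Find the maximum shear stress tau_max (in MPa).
Model: a solid circular shaft in torsion, so tau_max = (2·T) / (π·r^3).
Substitute:
  tau_max = (2 × 3480) / (π × 0.065^3)
  tau_max = 8.067 × 10⁶ Pa
Convert: tau_max = 8.067 × 10⁶ Pa = 8.067 MPa
Final answer: tau_max = 8.067 MPa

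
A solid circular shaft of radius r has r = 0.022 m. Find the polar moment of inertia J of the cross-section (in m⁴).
Model: a solid circular shaft of radius r, so J = (π·r^4) / 2.
Substitute:
  J = (π × 0.022^4) / 2
  J = 3.68 × 10⁻⁷ m⁴
Final answer: J = 3.68 × 10⁻⁷ m⁴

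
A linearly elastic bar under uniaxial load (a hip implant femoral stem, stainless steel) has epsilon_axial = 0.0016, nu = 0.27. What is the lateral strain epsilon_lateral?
Model: a linearly elastic bar under uniaxial load, so epsilon_lateral = -nu·epsilon_axial.
Substitute:
  epsilon_lateral = -(0.27 × 0.0016)
  epsilon_lateral = -0.000432
Final answer: epsilon_lateral = -0.000432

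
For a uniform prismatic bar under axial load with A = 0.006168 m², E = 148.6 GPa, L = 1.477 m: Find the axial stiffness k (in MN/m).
Model: a uniform prismatic bar under axial load, so k = (A·E) / L.
Convert to SI units:
  E = 148.6 GPa = 1.486 × 10¹¹ Pa
Substitute:
  k = (0.006168 × (1.486 × 10¹¹)) / 1.477
  k = 6.206 × 10⁸ N/m
Convert: k = 6.206 × 10⁸ N/m = 620.6 MN/m
Final answer: k = 620.6 MN/m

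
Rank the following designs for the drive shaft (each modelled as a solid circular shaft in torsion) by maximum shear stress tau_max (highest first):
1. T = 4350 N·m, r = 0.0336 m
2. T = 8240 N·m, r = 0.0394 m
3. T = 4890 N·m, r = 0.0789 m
Model: a solid circular shaft in torsion, so tau_max = (2·T) / (π·r^3) (SI units).
  Case 1: tau_max = (2 × 4350) / (π × 0.0336^3) = 7.3 × 10⁷ Pa = 73 MPa
  Case 2: tau_max = (2 × 8240) / (π × 0.0394^3) = 8.577 × 10⁷ Pa = 85.77 MPa
  Case 3: tau_max = (2 × 4890) / (π × 0.0789^3) = 6.338 × 10⁶ Pa = 6.338 MPa
Ordering: 85.77 MPa (case 2) > 73 MPa (case 1) > 6.338 MPa (case 3)
Final answer: 2, 1, 3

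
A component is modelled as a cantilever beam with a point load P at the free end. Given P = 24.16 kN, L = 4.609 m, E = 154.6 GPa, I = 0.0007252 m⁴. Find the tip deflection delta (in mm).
Model: a cantilever beam with a point load P at the free end, so delta = (P·L^3) / (3·E·I).
Convert to SI units:
  P = 24.16 kN = 24160 N
  E = 154.6 GPa = 1.546 × 10¹¹ Pa
Substitute:
  delta = (24160 × 4.609^3) / (3 × (1.546 × 10¹¹) × 0.0007252)
  delta = 0.007033 m
Convert: delta = 0.007033 m = 7.033 mm
Final answer: delta = 7.033 mm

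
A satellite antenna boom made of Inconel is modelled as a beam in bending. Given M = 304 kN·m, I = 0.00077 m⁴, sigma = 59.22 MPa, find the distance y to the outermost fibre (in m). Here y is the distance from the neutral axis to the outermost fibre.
Model: a beam in bending, so sigma = (M·y) / I.
Solve for y: y = (sigma·I) / M.
Convert to SI units:
  M = 304 kN·m = 304000 N·m
  sigma = 59.22 MPa = 5.922 × 10⁷ Pa
Substitute:
  y = ((5.922 × 10⁷) × 0.00077) / 304000
  y = 0.15 m
Final answer: y = 0.15 m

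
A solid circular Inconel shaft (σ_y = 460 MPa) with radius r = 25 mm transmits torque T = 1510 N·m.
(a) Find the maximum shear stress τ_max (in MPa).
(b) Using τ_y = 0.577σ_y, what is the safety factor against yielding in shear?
(a) For a solid circular shaft, τ_max = T·r/J with J = π·r^4/2, i.e. τ_max = 2·T / (π·r^3). Convert r = 25 mm = 0.025 m.
  τ_max = (2 × 1510) / (π × 0.025^3) = 6.152 × 10⁷ Pa = 61.52 MPa
(b) τ_y = 0.577 × 460 = 265.42 MPa
  SF = τ_y/τ_max = 265.42 / 61.52 = 4.314
Final answer: (a) τ_max = 61.52 MPa, (b) SF = 4.314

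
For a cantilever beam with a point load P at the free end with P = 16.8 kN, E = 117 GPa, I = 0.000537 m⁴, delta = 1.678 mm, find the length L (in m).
Model: a cantilever beam with a point load P at the free end, so delta = (P·L^3) / (3·E·I).
Solve for L: L = ((3·delta·E·I) / P)^(1/3).
Convert to SI units:
  P = 16.8 kN = 16800 N
  E = 117 GPa = 1.17 × 10¹¹ Pa
  delta = 1.678 mm = 0.001678 m
Substitute:
  L = ((3 × 0.001678 × (1.17 × 10¹¹) × 0.000537) / 16800)^(1/3)
  L = 2.66 m
Final answer: L = 2.66 m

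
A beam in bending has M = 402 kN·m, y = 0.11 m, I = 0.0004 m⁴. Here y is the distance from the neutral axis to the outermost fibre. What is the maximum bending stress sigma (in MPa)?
Model: a beam in bending, so sigma = (M·y) / I.
Convert to SI units:
  M = 402 kN·m = 402000 N·m
Substitute:
  sigma = (402000 × 0.11) / 0.0004
  sigma = 1.106 × 10⁸ Pa
Convert: sigma = 1.106 × 10⁸ Pa = 110.6 MPa
Final answer: sigma = 110.6 MPa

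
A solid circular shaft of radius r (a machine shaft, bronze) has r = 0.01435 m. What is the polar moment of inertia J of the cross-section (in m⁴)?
Model: a solid circular shaft of radius r, so J = (π·r^4) / 2.
Substitute:
  J = (π × 0.01435^4) / 2
  J = 6.661 × 10⁻⁸ m⁴
Final answer: J = 6.661 × 10⁻⁸ m⁴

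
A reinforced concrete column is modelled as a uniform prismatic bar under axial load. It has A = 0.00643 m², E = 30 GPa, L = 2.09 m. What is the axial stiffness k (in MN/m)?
Model: a uniform prismatic bar under axial load, so k = (A·E) / L.
Convert to SI units:
  E = 30 GPa = 3 × 10¹⁰ Pa
Substitute:
  k = (0.00643 × (3 × 10¹⁰)) / 2.09
  k = 9.23 × 10⁷ N/m
Convert: k = 9.23 × 10⁷ N/m = 92.3 MN/m
Final answer: k = 92.3 MN/m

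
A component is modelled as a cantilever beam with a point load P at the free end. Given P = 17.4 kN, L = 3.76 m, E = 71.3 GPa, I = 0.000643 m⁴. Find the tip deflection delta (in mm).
Model: a cantilever beam with a point load P at the free end, so delta = (P·L^3) / (3·E·I).
Convert to SI units:
  P = 17.4 kN = 17400 N
  E = 71.3 GPa = 7.13 × 10¹⁰ Pa
Substitute:
  delta = (17400 × 3.76^3) / (3 × (7.13 × 10¹⁰) × 0.000643)
  delta = 0.006725 m
Convert: delta = 0.006725 m = 6.725 mm
Final answer: delta = 6.725 mm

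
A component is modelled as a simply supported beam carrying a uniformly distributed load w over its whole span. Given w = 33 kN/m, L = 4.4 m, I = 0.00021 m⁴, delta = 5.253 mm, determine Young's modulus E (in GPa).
Model: a simply supported beam carrying a uniformly distributed load w over its whole span, so delta = (5·w·L^4) / (384·E·I).
Solve for E: E = (5·w·L^4) / (384·delta·I).
Convert to SI units:
  w = 33 kN/m = 33000 N/m
  delta = 5.253 mm = 0.005253 m
Substitute:
  E = (5 × 33000 × 4.4^4) / (384 × 0.005253 × 0.00021)
  E = 1.46 × 10¹¹ Pa
Convert: E = 1.46 × 10¹¹ Pa = 146 GPa
Final answer: E = 146 GPa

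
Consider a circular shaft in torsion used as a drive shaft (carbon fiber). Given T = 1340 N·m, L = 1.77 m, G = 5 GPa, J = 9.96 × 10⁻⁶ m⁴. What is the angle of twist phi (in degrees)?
Model: a circular shaft in torsion, so phi = (T·L) / (G·J).
Convert to SI units:
  G = 5 GPa = 5 × 10⁹ Pa
Substitute:
  phi = (1340 × 1.77) / ((5 × 10⁹) × (9.96 × 10⁻⁶))
  phi = 0.04763 rad
Convert to degrees: phi = 0.04763 × 180/π = 2.729°
Final answer: phi = 2.729°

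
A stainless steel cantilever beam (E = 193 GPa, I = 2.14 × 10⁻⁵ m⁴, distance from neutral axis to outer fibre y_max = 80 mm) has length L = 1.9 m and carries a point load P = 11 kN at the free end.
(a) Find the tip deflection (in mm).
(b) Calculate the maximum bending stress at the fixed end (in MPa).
(a) Tip deflection of a cantilever with an end point load: δ = P·L^3 / (3·E·I). Convert P = 11 kN = 11000 N, E = 193 GPa = 1.93 × 10¹¹ Pa.
  δ = (11000 × 1.9^3) / (3 × (1.93 × 10¹¹) × (2.14 × 10⁻⁵)) = 0.006089 m = 6.089 mm
(b) Maximum bending moment at the fixed end: M = P·L = 11000 × 1.9 = 20900 N·m. Convert y_max = 80 mm = 0.08 m.
  σ = M·y_max / I = (20900 × 0.08) / (2.14 × 10⁻⁵) = 7.813 × 10⁷ Pa = 78.13 MPa
Final answer: (a) δ = 6.089 mm, (b) σ = 78.13 MPa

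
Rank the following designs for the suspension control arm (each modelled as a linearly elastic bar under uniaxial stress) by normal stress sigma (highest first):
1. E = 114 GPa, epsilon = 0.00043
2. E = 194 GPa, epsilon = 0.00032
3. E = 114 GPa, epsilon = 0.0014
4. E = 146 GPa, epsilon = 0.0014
Model: a linearly elastic bar under uniaxial stress, so sigma = E·epsilon (SI units).
  Case 1: sigma = (1.14 × 10¹¹) × 0.00043 = 4.902 × 10⁷ Pa = 49.02 MPa
  Case 2: sigma = (1.94 × 10¹¹) × 0.00032 = 6.208 × 10⁷ Pa = 62.08 MPa
  Case 3: sigma = (1.14 × 10¹¹) × 0.0014 = 1.596 × 10⁸ Pa = 159.6 MPa
  Case 4: sigma = (1.46 × 10¹¹) × 0.0014 = 2.044 × 10⁸ Pa = 204.4 MPa
Ordering: 204.4 MPa (case 4) > 159.6 MPa (case 3) > 62.08 MPa (case 2) > 49.02 MPa (case 1)
Final answer: 4, 3, 2, 1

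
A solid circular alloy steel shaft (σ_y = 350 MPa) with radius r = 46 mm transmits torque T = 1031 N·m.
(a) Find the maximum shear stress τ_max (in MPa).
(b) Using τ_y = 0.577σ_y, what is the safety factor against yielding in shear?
(a) For a solid circular shaft, τ_max = T·r/J with J = π·r^4/2, i.e. τ_max = 2·T / (π·r^3). Convert r = 46 mm = 0.046 m.
  τ_max = (2 × 1031) / (π × 0.046^3) = 6.743 × 10⁶ Pa = 6.743 MPa
(b) τ_y = 0.577 × 350 = 201.95 MPa
  SF = τ_y/τ_max = 201.95 / 6.743 = 29.95
Final answer: (a) τ_max = 6.743 MPa, (b) SF = 29.95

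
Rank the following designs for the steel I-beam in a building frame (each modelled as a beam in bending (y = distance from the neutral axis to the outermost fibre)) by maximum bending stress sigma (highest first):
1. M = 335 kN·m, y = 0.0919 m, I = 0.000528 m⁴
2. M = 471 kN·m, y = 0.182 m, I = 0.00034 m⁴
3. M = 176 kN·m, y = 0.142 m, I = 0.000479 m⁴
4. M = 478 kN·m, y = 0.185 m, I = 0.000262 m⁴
Model: a beam in bending (y = distance from the neutral axis to the outermost fibre), so sigma = (M·y) / I (SI units).
  Case 1: sigma = (335000 × 0.0919) / 0.000528 = 5.831 × 10⁷ Pa = 58.31 MPa
  Case 2: sigma = (471000 × 0.182) / 0.00034 = 2.521 × 10⁸ Pa = 252.1 MPa
  Case 3: sigma = (176000 × 0.142) / 0.000479 = 5.218 × 10⁷ Pa = 52.18 MPa
  Case 4: sigma = (478000 × 0.185) / 0.000262 = 3.375 × 10⁸ Pa = 337.5 MPa
Ordering: 337.5 MPa (case 4) > 252.1 MPa (case 2) > 58.31 MPa (case 1) > 52.18 MPa (case 3)
Final answer: 4, 2, 1, 3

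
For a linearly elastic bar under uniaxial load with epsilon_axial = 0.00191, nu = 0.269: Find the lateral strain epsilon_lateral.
Model: a linearly elastic bar under uniaxial load, so epsilon_lateral = -nu·epsilon_axial.
Substitute:
  epsilon_lateral = -(0.269 × 0.00191)
  epsilon_lateral = -0.0005138
Final answer: epsilon_lateral = -0.0005138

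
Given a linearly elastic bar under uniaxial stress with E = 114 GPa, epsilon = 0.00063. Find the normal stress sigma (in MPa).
Model: a linearly elastic bar under uniaxial stress, so sigma = E·epsilon.
Convert to SI units:
  E = 114 GPa = 1.14 × 10¹¹ Pa
Substitute:
  sigma = (1.14 × 10¹¹) × 0.00063
  sigma = 7.182 × 10⁷ Pa
Convert: sigma = 7.182 × 10⁷ Pa = 71.82 MPa
Final answer: sigma = 71.82 MPa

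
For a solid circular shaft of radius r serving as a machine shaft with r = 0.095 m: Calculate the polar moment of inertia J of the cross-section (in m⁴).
Model: a solid circular shaft of radius r, so J = (π·r^4) / 2.
Substitute:
  J = (π × 0.095^4) / 2
  J = 0.0001279 m⁴
Final answer: J = 0.0001279 m⁴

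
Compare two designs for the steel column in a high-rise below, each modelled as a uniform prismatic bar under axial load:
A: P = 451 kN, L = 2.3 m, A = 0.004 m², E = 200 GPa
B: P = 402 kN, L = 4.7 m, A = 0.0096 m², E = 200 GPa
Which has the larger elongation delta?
Model: a uniform prismatic bar under axial load, so delta = (P·L) / (A·E) (SI units).
  A: delta = (451000 × 2.3) / (0.004 × (2 × 10¹¹)) = 0.001297 m = 1.297 mm
  B: delta = (402000 × 4.7) / (0.0096 × (2 × 10¹¹)) = 0.0009841 m = 0.9841 mm
1.297 mm > 0.9841 mm, so A is larger.
Final answer: A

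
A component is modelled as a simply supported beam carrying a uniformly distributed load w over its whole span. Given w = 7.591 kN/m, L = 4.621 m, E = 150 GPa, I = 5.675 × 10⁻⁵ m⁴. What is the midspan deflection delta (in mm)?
Model: a simply supported beam carrying a uniformly distributed load w over its whole span, so delta = (5·w·L^4) / (384·E·I).
Convert to SI units:
  w = 7.591 kN/m = 7591 N/m
  E = 150 GPa = 1.5 × 10¹¹ Pa
Substitute:
  delta = (5 × 7591 × 4.621^4) / (384 × (1.5 × 10¹¹) × (5.675 × 10⁻⁵))
  delta = 0.005294 m
Convert: delta = 0.005294 m = 5.294 mm
Final answer: delta = 5.294 mm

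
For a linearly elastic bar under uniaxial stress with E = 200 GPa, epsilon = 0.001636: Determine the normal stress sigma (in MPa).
Model: a linearly elastic bar under uniaxial stress, so sigma = E·epsilon.
Convert to SI units:
  E = 200 GPa = 2 × 10¹¹ Pa
Substitute:
  sigma = (2 × 10¹¹) × 0.001636
  sigma = 3.272 × 10⁸ Pa
Convert: sigma = 3.272 × 10⁸ Pa = 327.2 MPa
Final answer: sigma = 327.2 MPa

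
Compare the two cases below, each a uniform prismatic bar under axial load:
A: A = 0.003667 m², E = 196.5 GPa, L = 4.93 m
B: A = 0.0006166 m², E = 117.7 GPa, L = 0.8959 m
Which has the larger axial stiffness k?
Model: a uniform prismatic bar under axial load, so k = (A·E) / L (SI units).
  A: k = (0.003667 × (1.965 × 10¹¹)) / 4.93 = 1.462 × 10⁸ N/m = 146.2 MN/m
  B: k = (0.0006166 × (1.177 × 10¹¹)) / 0.8959 = 8.101 × 10⁷ N/m = 81.01 MN/m
146.2 MN/m > 81.01 MN/m, so A is larger.
Final answer: A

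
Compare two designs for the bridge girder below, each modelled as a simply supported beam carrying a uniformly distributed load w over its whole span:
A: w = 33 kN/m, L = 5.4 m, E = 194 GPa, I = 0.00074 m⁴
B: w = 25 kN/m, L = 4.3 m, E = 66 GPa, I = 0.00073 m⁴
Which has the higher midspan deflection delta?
Model: a simply supported beam carrying a uniformly distributed load w over its whole span, so delta = (5·w·L^4) / (384·E·I) (SI units).
  A: delta = (5 × 33000 × 5.4^4) / (384 × (1.94 × 10¹¹) × 0.00074) = 0.002545 m = 2.545 mm
  B: delta = (5 × 25000 × 4.3^4) / (384 × (6.6 × 10¹⁰) × 0.00073) = 0.00231 m = 2.31 mm
2.545 mm > 2.31 mm, so A is larger.
Final answer: A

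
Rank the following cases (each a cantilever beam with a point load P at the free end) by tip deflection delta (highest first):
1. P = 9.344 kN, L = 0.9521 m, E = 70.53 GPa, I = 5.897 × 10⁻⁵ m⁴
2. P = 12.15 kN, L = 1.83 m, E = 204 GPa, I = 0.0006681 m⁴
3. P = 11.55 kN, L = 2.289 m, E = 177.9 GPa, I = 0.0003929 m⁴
Model: a cantilever beam with a point load P at the free end, so delta = (P·L^3) / (3·E·I) (SI units).
  Case 1: delta = (9344 × 0.9521^3) / (3 × (7.053 × 10¹⁰) × (5.897 × 10⁻⁵)) = 0.0006463 m = 0.6463 mm
  Case 2: delta = (12150 × 1.83^3) / (3 × (2.04 × 10¹¹) × 0.0006681) = 0.0001821 m = 0.1821 mm
  Case 3: delta = (11550 × 2.289^3) / (3 × (1.779 × 10¹¹) × 0.0003929) = 0.0006606 m = 0.6606 mm
Ordering: 0.6606 mm (case 3) > 0.6463 mm (case 1) > 0.1821 mm (case 2)
Final answer: 3, 1, 2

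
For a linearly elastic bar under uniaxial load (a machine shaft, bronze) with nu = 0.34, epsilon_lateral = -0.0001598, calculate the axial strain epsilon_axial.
Model: a linearly elastic bar under uniaxial load, so epsilon_lateral = -nu·epsilon_axial.
Solve for epsilon_axial: epsilon_axial = -epsilon_lateral / nu.
Substitute:
  epsilon_axial = -(-0.0001598) / 0.34
  epsilon_axial = 0.00047
Final answer: epsilon_axial = 0.00047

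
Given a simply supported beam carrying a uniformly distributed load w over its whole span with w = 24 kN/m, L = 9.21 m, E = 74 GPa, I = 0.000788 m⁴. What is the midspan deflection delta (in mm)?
Model: a simply supported beam carrying a uniformly distributed load w over its whole span, so delta = (5·w·L^4) / (384·E·I).
Convert to SI units:
  w = 24 kN/m = 24000 N/m
  E = 74 GPa = 7.4 × 10¹⁰ Pa
Substitute:
  delta = (5 × 24000 × 9.21^4) / (384 × (7.4 × 10¹⁰) × 0.000788)
  delta = 0.03856 m
Convert: delta = 0.03856 m = 38.56 mm
Final answer: delta = 38.56 mm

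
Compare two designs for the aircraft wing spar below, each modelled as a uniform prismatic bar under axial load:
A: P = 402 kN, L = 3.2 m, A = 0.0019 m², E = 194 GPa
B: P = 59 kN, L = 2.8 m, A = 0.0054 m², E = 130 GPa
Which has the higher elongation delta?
Model: a uniform prismatic bar under axial load, so delta = (P·L) / (A·E) (SI units).
  A: delta = (402000 × 3.2) / (0.0019 × (1.94 × 10¹¹)) = 0.00349 m = 3.49 mm
  B: delta = (59000 × 2.8) / (0.0054 × (1.3 × 10¹¹)) = 0.0002353 m = 0.2353 mm
3.49 mm > 0.2353 mm, so A is larger.
Final answer: A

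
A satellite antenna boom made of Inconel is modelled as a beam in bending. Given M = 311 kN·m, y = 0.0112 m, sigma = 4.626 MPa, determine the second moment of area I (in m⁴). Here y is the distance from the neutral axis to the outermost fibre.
Model: a beam in bending, so sigma = (M·y) / I.
Solve for I: I = (M·y) / sigma.
Convert to SI units:
  M = 311 kN·m = 311000 N·m
  sigma = 4.626 MPa = 4.626 × 10⁶ Pa
Substitute:
  I = (311000 × 0.0112) / (4.626 × 10⁶)
  I = 0.000753 m⁴
Final answer: I = 0.000753 m⁴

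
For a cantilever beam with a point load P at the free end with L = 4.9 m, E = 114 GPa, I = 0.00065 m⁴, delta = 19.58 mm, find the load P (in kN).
Model: a cantilever beam with a point load P at the free end, so delta = (P·L^3) / (3·E·I).
Solve for P: P = (3·delta·E·I) / L^3.
Convert to SI units:
  E = 114 GPa = 1.14 × 10¹¹ Pa
  delta = 19.58 mm = 0.01958 m
Substitute:
  P = (3 × 0.01958 × (1.14 × 10¹¹) × 0.00065) / 4.9^3
  P = 37000 N
Convert: P = 37000 N = 37 kN
Final answer: P = 37 kN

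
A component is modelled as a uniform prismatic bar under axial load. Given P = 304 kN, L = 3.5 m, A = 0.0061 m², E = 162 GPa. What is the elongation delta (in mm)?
Model: a uniform prismatic bar under axial load, so delta = (P·L) / (A·E).
Convert to SI units:
  P = 304 kN = 304000 N
  E = 162 GPa = 1.62 × 10¹¹ Pa
Substitute:
  delta = (304000 × 3.5) / (0.0061 × (1.62 × 10¹¹))
  delta = 0.001077 m
Convert: delta = 0.001077 m = 1.077 mm
Final answer: delta = 1.077 mm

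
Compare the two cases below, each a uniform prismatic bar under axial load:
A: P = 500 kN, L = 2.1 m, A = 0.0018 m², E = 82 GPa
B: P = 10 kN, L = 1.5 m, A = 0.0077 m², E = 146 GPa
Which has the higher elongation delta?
Model: a uniform prismatic bar under axial load, so delta = (P·L) / (A·E) (SI units).
  A: delta = (500000 × 2.1) / (0.0018 × (8.2 × 10¹⁰)) = 0.007114 m = 7.114 mm
  B: delta = (10000 × 1.5) / (0.0077 × (1.46 × 10¹¹)) = 1.334 × 10⁻⁵ m = 0.01334 mm
7.114 mm > 0.01334 mm, so A is larger.
Final answer: A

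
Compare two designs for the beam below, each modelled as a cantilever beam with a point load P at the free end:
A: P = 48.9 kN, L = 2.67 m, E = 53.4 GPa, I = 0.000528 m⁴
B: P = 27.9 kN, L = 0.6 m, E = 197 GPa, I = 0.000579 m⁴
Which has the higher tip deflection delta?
Model: a cantilever beam with a point load P at the free end, so delta = (P·L^3) / (3·E·I) (SI units).
  A: delta = (48900 × 2.67^3) / (3 × (5.34 × 10¹⁰) × 0.000528) = 0.011 m = 11 mm
  B: delta = (27900 × 0.6^3) / (3 × (1.97 × 10¹¹) × 0.000579) = 1.761 × 10⁻⁵ m = 0.01761 mm
11 mm > 0.01761 mm, so A is larger.
Final answer: A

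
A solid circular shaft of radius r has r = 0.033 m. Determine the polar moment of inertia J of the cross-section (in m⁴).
Model: a solid circular shaft of radius r, so J = (π·r^4) / 2.
Substitute:
  J = (π × 0.033^4) / 2
  J = 1.863 × 10⁻⁶ m⁴
Final answer: J = 1.863 × 10⁻⁶ m⁴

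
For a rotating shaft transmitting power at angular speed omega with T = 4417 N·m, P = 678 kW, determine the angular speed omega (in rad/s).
Model: a rotating shaft transmitting power at angular speed omega, so P = T·omega.
Solve for omega: omega = P / T.
Convert to SI units:
  P = 678 kW = 678000 W
Substitute:
  omega = 678000 / 4417
  omega = 153.5 rad/s
Final answer: omega = 153.5 rad/s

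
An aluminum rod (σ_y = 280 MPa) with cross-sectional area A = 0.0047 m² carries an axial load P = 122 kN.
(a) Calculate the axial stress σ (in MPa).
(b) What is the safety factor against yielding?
(a) Axial stress σ = P/A. Convert P = 122 kN = 122000 N.
  σ = 122000 / 0.0047 = 2.596 × 10⁷ Pa = 25.96 MPa
(b) Safety factor SF = σ_y/σ = 280 / 25.96 = 10.79
Final answer: (a) σ = 25.96 MPa, (b) SF = 10.79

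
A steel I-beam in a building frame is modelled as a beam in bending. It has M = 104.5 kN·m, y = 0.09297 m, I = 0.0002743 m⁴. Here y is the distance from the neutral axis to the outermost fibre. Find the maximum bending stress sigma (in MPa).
Model: a beam in bending, so sigma = (M·y) / I.
Convert to SI units:
  M = 104.5 kN·m = 104500 N·m
Substitute:
  sigma = (104500 × 0.09297) / 0.0002743
  sigma = 3.542 × 10⁷ Pa
Convert: sigma = 3.542 × 10⁷ Pa = 35.42 MPa
Final answer: sigma = 35.42 MPa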